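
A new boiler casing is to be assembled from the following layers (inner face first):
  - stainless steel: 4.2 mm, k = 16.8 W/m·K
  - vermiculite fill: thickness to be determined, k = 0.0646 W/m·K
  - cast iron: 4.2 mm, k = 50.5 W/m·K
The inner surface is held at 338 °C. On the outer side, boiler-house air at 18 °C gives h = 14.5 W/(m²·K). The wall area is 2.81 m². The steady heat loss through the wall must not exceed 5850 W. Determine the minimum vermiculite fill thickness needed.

L ≈ 5.45 mm

Series thermal resistances:
R_stainless steel = L/(kA) = 0.0042/(16.8×2.81) = 8.897×10^-5 K/W
R_cast iron = L/(kA) = 0.0042/(50.5×2.81) = 2.96×10^-5 K/W
R_outer film = 1/(h_o·A) = 1/(14.5×2.81) = 0.02454 K/W
Sum of the known resistances R_other = 0.02466 K/W
Required total resistance R_tot = ΔT/Q_allow = 320/5850 = 0.0547 K/W
R_vermiculite fill = R_tot − R_other = 0.03004 K/W
L = R·k·A = 0.03004×0.0646×2.81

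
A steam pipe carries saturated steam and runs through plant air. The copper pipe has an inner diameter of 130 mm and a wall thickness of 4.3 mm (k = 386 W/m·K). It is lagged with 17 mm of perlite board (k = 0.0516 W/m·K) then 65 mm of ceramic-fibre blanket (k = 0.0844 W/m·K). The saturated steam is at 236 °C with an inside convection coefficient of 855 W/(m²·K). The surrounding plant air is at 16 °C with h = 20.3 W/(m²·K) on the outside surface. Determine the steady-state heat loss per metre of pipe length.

Cylindrical conduction, so R = ln(r₂/r₁)/(2πkL) per layer, in series:
R_inner film = 1/(h_i·2πr₁L) = 1/(855×2π×0.065×1) = 0.002864 K/W
R_copper pipe wall = ln(69.3/65)/(2π×386×1) = 2.641×10^-5 K/W
R_perlite board = ln(86.3/69.3)/(2π×0.0516×1) = 0.6767 K/W
R_ceramic-fibre blanket = ln(151.3/86.3)/(2π×0.0844×1) = 1.059 K/W
R_outer film = 1/(h_o·2πr_oL) = 1/(20.3×2π×0.1513×1) = 0.05182 K/W
R_total = 1.79 K/W
Q = ΔT/R_total = 220/1.79

q′ ≈ 123 W/m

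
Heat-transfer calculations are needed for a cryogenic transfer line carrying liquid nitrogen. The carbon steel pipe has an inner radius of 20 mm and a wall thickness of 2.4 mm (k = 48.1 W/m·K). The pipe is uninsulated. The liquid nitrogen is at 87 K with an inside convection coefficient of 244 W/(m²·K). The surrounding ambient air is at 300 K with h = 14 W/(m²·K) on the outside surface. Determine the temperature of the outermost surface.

Radial resistances (cylindrical: R_cond = ln(r_o/r_i)/(2πkL), R_conv = 1/(h·2πrL)):
R_inner film = 1/(h_i·2πr₁L) = 1/(244×2π×0.02×1) = 0.03261 K/W
R_carbon steel pipe wall = ln(22.4/20)/(2π×48.1×1) = 3.75×10^-4 K/W
R_outer film = 1/(h_o·2πr_oL) = 1/(14×2π×0.0224×1) = 0.5075 K/W
R_total = 0.5405 K/W
Q = ΔT/R_total = 213/0.5405
Q = 394 W/m
T_interface = T_inner + Q·ΣR(inner→interface) = 87 + 394×0.03299

T ≈ 100 K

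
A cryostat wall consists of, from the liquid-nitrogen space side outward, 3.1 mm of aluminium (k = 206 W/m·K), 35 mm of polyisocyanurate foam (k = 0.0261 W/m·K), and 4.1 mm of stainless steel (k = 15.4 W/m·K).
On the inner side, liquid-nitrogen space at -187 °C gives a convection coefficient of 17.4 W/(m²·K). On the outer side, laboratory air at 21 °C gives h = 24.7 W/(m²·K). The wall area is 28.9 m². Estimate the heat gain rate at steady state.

Q ≈ 4180 W

Series thermal resistances:
R_inner film = 1/(h_i·A) = 1/(17.4×28.9) = 0.001989 K/W
R_aluminium = L/(kA) = 0.0031/(206×28.9) = 5.207×10^-7 K/W
R_polyisocyanurate foam = L/(kA) = 0.035/(0.0261×28.9) = 0.0464 K/W
R_stainless steel = L/(kA) = 0.0041/(15.4×28.9) = 9.212×10^-6 K/W
R_outer film = 1/(h_o·A) = 1/(24.7×28.9) = 0.001401 K/W
R_total = 0.0498 K/W
Q = ΔT / R_total = 208 / 0.0498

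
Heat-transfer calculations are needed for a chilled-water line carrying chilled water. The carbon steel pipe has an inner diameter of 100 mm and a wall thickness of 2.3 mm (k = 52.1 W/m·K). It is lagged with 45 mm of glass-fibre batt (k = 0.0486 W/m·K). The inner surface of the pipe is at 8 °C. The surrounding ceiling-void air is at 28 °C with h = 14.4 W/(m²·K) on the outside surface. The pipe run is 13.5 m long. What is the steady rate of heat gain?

Q ≈ 126 W

Radial resistances (cylindrical: R_cond = ln(r_o/r_i)/(2πkL), R_conv = 1/(h·2πrL)):
R_carbon steel pipe wall = ln(52.3/50)/(2π×52.1×13.5) = 1.018×10^-5 K/W
R_glass-fibre batt = ln(97.3/52.3)/(2π×0.0486×13.5) = 0.1506 K/W
R_outer film = 1/(h_o·2πr_oL) = 1/(14.4×2π×0.0973×13.5) = 0.008414 K/W
R_total = 0.159 K/W
Q = ΔT/R_total = 20/0.159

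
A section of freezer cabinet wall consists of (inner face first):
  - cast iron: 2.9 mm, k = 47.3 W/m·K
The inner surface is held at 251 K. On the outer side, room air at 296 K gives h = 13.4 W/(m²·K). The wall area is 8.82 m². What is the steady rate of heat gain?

Model the wall as resistances in series:
R_cast iron = L/(kA) = 0.0029/(47.3×8.82) = 6.951×10^-6 K/W
R_outer film = 1/(h_o·A) = 1/(13.4×8.82) = 0.008461 K/W
R_total = 0.008468 K/W
Q = ΔT / R_total = 45 / 0.008468

Q ≈ 5310 W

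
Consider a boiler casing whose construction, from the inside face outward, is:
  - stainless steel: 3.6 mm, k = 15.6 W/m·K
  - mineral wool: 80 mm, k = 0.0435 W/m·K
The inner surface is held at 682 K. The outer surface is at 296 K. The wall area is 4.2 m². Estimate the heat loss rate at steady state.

Q ≈ 881 W

Treating each layer as a thermal resistance in series:
R_stainless steel = L/(kA) = 0.0036/(15.6×4.2) = 5.495×10^-5 K/W
R_mineral wool = L/(kA) = 0.08/(0.0435×4.2) = 0.4379 K/W
R_total = 0.4379 K/W
Q = ΔT / R_total = 386 / 0.4379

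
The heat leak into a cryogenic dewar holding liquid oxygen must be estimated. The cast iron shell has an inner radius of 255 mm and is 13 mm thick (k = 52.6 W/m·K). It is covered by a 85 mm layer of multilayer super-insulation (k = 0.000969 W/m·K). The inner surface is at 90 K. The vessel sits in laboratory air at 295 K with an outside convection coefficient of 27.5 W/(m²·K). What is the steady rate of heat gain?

Q ≈ 2.78 W

Each spherical layer contributes R = (1/r_i − 1/r_o)/(4πk):
R_cast iron shell = (1/0.255 − 1/0.268)/(4π×52.6) = 2.878×10^-4 K/W
R_multilayer super-insulation = (1/0.268 − 1/0.353)/(4π×0.000969) = 73.79 K/W
R_outer film = 1/(h·4πr_o²) = 1/(27.5×4π×0.353²) = 0.02322 K/W
R_total = 73.81 K/W
Q = ΔT/R_total = 205/73.81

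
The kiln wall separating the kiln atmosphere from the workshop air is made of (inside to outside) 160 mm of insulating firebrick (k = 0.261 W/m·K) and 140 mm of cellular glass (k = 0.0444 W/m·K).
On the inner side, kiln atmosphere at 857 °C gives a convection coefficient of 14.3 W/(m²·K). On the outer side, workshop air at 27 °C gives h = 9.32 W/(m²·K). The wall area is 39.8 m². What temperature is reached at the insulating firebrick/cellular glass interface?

Treating each layer as a thermal resistance in series:
R_inner film = 1/(h_i·A) = 1/(14.3×39.8) = 0.001757 K/W
R_insulating firebrick = L/(kA) = 0.16/(0.261×39.8) = 0.0154 K/W
R_cellular glass = L/(kA) = 0.14/(0.0444×39.8) = 0.07922 K/W
R_outer film = 1/(h_o·A) = 1/(9.32×39.8) = 0.002696 K/W
R_total = 0.09908 K/W;  Q = ΔT/R_total = 830/0.09908 = 8377 W
T_interface = T_inner − Q·ΣR(inner→interface) = 857 − 8380×0.01716

T ≈ 713 °C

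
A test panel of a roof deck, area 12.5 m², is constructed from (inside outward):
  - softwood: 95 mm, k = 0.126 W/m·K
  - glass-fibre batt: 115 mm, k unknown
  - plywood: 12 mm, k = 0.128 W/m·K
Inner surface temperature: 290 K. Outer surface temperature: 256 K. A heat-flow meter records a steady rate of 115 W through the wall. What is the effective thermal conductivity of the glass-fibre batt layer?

k ≈ 0.0404 W/(m·K)

Model the wall as resistances in series:
R_softwood = L/(kA) = 0.095/(0.126×12.5) = 0.06032 K/W
R_plywood = L/(kA) = 0.012/(0.128×12.5) = 0.0075 K/W
Sum of known resistances R_other = 0.06782 K/W
Total R = ΔT/Q = 34/115 = 0.2957 K/W
R_glass-fibre batt = R_total − R_other = 0.2278 K/W
k = L/(R·A) = 0.115/(0.2278×12.5)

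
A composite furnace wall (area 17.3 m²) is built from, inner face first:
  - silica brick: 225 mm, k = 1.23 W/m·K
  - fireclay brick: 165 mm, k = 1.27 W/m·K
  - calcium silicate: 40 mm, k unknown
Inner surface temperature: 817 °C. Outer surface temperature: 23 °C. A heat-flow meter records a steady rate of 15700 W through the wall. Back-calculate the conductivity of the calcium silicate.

k ≈ 0.0712 W/(m·K)

Thermal resistances in series:
R_silica brick = L/(kA) = 0.225/(1.23×17.3) = 0.01057 K/W
R_fireclay brick = L/(kA) = 0.165/(1.27×17.3) = 0.00751 K/W
Sum of known resistances R_other = 0.01808 K/W
Total R = ΔT/Q = 794/15700 = 0.05057 K/W
R_calcium silicate = R_total − R_other = 0.03249 K/W
k = L/(R·A) = 0.04/(0.03249×17.3)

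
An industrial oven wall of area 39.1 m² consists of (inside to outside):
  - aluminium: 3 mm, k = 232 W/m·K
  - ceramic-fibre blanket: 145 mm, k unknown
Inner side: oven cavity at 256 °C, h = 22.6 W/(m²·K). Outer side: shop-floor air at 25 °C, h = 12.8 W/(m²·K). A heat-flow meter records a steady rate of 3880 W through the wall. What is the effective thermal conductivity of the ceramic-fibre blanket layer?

Thermal resistances in series:
R_inner film = 1/(h_i·A) = 1/(22.6×39.1) = 0.001132 K/W
R_aluminium = L/(kA) = 0.003/(232×39.1) = 3.307×10^-7 K/W
R_outer film = 1/(h_o·A) = 1/(12.8×39.1) = 0.001998 K/W
Sum of known resistances R_other = 0.00313 K/W
Total R = ΔT/Q = 231/3880 = 0.05954 K/W
R_ceramic-fibre blanket = R_total − R_other = 0.05641 K/W
k = L/(R·A) = 0.145/(0.05641×39.1)

k ≈ 0.0657 W/(m·K)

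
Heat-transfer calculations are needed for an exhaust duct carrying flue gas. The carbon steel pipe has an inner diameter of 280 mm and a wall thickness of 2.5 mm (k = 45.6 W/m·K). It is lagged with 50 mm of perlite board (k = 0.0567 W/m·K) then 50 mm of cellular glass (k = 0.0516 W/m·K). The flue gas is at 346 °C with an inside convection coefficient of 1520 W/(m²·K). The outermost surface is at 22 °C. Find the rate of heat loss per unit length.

Cylindrical conduction, so R = ln(r₂/r₁)/(2πkL) per layer, in series:
R_inner film = 1/(h_i·2πr₁L) = 1/(1520×2π×0.14×1) = 7.479×10^-4 K/W
R_carbon steel pipe wall = ln(142.5/140)/(2π×45.6×1) = 6.178×10^-5 K/W
R_perlite board = ln(192.5/142.5)/(2π×0.0567×1) = 0.8442 K/W
R_cellular glass = ln(242.5/192.5)/(2π×0.0516×1) = 0.7122 K/W
R_total = 1.557 K/W
Q = ΔT/R_total = 324/1.557

q′ ≈ 208 W/m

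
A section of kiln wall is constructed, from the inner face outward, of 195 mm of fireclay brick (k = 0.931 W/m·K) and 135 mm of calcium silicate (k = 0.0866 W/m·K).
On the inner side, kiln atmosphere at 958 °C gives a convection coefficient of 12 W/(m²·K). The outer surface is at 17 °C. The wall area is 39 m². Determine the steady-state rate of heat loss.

Series thermal resistances:
R_inner film = 1/(h_i·A) = 1/(12×39) = 0.002137 K/W
R_fireclay brick = L/(kA) = 0.195/(0.931×39) = 0.005371 K/W
R_calcium silicate = L/(kA) = 0.135/(0.0866×39) = 0.03997 K/W
R_total = 0.04748 K/W
Q = ΔT / R_total = 941 / 0.04748

Q ≈ 19800 W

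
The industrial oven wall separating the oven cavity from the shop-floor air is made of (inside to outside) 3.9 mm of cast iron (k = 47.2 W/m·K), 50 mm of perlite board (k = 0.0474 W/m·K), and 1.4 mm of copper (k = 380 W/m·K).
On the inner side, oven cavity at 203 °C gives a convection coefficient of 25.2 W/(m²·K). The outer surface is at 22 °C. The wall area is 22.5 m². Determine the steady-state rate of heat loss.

Treating each layer as a thermal resistance in series:
R_inner film = 1/(h_i·A) = 1/(25.2×22.5) = 0.001764 K/W
R_cast iron = L/(kA) = 0.0039/(47.2×22.5) = 3.672×10^-6 K/W
R_perlite board = L/(kA) = 0.05/(0.0474×22.5) = 0.04688 K/W
R_copper = L/(kA) = 0.0014/(380×22.5) = 1.637×10^-7 K/W
R_total = 0.04865 K/W
Q = ΔT / R_total = 181 / 0.04865

Q ≈ 3720 W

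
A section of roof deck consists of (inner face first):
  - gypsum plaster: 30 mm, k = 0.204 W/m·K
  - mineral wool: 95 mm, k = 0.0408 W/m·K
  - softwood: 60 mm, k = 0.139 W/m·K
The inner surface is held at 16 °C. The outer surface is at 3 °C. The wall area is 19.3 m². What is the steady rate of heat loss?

Model the wall as resistances in series:
R_gypsum plaster = L/(kA) = 0.03/(0.204×19.3) = 0.00762 K/W
R_mineral wool = L/(kA) = 0.095/(0.0408×19.3) = 0.1206 K/W
R_softwood = L/(kA) = 0.06/(0.139×19.3) = 0.02237 K/W
R_total = 0.1506 K/W
Q = ΔT / R_total = 13 / 0.1506

Q ≈ 86.3 W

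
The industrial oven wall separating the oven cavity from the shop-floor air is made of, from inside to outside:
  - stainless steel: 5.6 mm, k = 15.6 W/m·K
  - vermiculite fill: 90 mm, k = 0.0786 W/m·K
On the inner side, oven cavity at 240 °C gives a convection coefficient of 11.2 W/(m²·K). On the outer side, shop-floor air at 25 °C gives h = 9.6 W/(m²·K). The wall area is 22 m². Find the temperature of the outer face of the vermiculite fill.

T ≈ 41.7 °C

Model the wall as resistances in series:
R_inner film = 1/(h_i·A) = 1/(11.2×22) = 0.004058 K/W
R_stainless steel = L/(kA) = 0.0056/(15.6×22) = 1.632×10^-5 K/W
R_vermiculite fill = L/(kA) = 0.09/(0.0786×22) = 0.05205 K/W
R_outer film = 1/(h_o·A) = 1/(9.6×22) = 0.004735 K/W
R_total = 0.06086 K/W;  Q = ΔT/R_total = 215/0.06086 = 3533 W
T_interface = T_inner − Q·ΣR(inner→interface) = 240 − 3530×0.05612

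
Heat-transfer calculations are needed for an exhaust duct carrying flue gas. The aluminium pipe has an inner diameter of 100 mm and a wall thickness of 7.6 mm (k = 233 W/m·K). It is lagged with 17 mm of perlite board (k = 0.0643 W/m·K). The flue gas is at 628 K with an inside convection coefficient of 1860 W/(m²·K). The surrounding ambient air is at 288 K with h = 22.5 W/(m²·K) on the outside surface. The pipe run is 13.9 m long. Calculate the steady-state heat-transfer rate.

Q ≈ 6410 W

Treating each annulus and film as a series resistance:
R_inner film = 1/(h_i·2πr₁L) = 1/(1860×2π×0.05×13.9) = 1.231×10^-4 K/W
R_aluminium pipe wall = ln(57.6/50)/(2π×233×13.9) = 6.954×10^-6 K/W
R_perlite board = ln(74.6/57.6)/(2π×0.0643×13.9) = 0.04605 K/W
R_outer film = 1/(h_o·2πr_oL) = 1/(22.5×2π×0.0746×13.9) = 0.006822 K/W
R_total = 0.053 K/W
Q = ΔT/R_total = 340/0.053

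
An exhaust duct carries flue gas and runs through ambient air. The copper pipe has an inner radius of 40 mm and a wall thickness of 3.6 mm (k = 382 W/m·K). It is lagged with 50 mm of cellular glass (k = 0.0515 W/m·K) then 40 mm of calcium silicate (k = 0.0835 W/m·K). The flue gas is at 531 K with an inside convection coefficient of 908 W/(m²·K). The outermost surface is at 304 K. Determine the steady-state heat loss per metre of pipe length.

Treating each annulus and film as a series resistance:
R_inner film = 1/(h_i·2πr₁L) = 1/(908×2π×0.04×1) = 0.004382 K/W
R_copper pipe wall = ln(43.6/40)/(2π×382×1) = 3.59×10^-5 K/W
R_cellular glass = ln(93.6/43.6)/(2π×0.0515×1) = 2.361 K/W
R_calcium silicate = ln(133.6/93.6)/(2π×0.0835×1) = 0.6782 K/W
R_total = 3.044 K/W
Q = ΔT/R_total = 227/3.044

q′ ≈ 74.6 W/m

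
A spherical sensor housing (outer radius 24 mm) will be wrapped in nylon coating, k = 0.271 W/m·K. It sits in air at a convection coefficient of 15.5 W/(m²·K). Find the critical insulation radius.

For a sphere r_cr = 2k/h = 2×0.271/15.5
r_cr = 35 mm; since the bare radius (24 mm) is below r_cr, adding a thin layer of insulation will *increase* heat loss.

r_cr ≈ 35 mm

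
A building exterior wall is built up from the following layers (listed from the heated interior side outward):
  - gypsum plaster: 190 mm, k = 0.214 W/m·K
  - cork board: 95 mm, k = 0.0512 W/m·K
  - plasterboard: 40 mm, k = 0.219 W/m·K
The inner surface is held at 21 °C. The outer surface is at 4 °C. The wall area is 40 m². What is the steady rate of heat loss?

Q ≈ 232 W

Using the resistance-network approach (series):
R_gypsum plaster = L/(kA) = 0.19/(0.214×40) = 0.0222 K/W
R_cork board = L/(kA) = 0.095/(0.0512×40) = 0.04639 K/W
R_plasterboard = L/(kA) = 0.04/(0.219×40) = 0.004566 K/W
R_total = 0.07315 K/W
Q = ΔT / R_total = 17 / 0.07315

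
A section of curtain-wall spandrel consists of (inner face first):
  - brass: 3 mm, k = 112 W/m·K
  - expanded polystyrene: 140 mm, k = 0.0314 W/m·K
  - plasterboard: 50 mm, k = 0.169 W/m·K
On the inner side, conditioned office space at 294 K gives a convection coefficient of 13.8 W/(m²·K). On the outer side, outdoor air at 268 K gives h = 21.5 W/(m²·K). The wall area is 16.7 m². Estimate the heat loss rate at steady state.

Q ≈ 89.1 W

Model the wall as resistances in series:
R_inner film = 1/(h_i·A) = 1/(13.8×16.7) = 0.004339 K/W
R_brass = L/(kA) = 0.003/(112×16.7) = 1.604×10^-6 K/W
R_expanded polystyrene = L/(kA) = 0.14/(0.0314×16.7) = 0.267 K/W
R_plasterboard = L/(kA) = 0.05/(0.169×16.7) = 0.01772 K/W
R_outer film = 1/(h_o·A) = 1/(21.5×16.7) = 0.002785 K/W
R_total = 0.2918 K/W
Q = ΔT / R_total = 26 / 0.2918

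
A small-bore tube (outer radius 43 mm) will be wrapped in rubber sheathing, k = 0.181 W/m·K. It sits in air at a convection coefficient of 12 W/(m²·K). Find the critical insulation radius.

For a cylinder r_cr = k/h = 0.181/12
r_cr = 15.1 mm; since the bare radius (43 mm) is above r_cr, any added insulation will reduce heat loss.

r_cr ≈ 15.1 mm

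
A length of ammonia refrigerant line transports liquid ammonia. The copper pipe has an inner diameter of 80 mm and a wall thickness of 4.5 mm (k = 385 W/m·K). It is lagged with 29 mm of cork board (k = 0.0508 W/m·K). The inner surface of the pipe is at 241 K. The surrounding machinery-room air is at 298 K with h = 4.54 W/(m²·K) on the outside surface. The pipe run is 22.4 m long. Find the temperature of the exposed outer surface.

T ≈ 285 K

Treating each annulus and film as a series resistance:
R_copper pipe wall = ln(44.5/40)/(2π×385×22.4) = 1.967×10^-6 K/W
R_cork board = ln(73.5/44.5)/(2π×0.0508×22.4) = 0.07018 K/W
R_outer film = 1/(h_o·2πr_oL) = 1/(4.54×2π×0.0735×22.4) = 0.02129 K/W
R_total = 0.09148 K/W
Q = ΔT/R_total = 57/0.09148
Q = 623 W
T_interface = T_inner + Q·ΣR(inner→interface) = 241 + 623×0.07019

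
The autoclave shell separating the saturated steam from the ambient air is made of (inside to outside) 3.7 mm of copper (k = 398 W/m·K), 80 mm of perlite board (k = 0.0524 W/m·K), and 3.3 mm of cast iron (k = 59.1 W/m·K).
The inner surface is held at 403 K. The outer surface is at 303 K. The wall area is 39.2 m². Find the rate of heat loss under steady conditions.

Using the resistance-network approach (series):
R_copper = L/(kA) = 0.0037/(398×39.2) = 2.372×10^-7 K/W
R_perlite board = L/(kA) = 0.08/(0.0524×39.2) = 0.03895 K/W
R_cast iron = L/(kA) = 0.0033/(59.1×39.2) = 1.424×10^-6 K/W
R_total = 0.03895 K/W
Q = ΔT / R_total = 100 / 0.03895

Q ≈ 2570 W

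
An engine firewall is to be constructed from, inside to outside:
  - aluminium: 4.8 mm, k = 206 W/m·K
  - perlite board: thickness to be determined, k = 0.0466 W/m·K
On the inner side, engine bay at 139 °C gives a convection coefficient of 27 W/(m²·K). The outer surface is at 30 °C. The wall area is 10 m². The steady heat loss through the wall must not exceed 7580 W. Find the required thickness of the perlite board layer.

L ≈ 4.97 mm

Thermal resistances in series:
R_inner film = 1/(h_i·A) = 1/(27×10) = 0.003704 K/W
R_aluminium = L/(kA) = 0.0048/(206×10) = 2.33×10^-6 K/W
Sum of the known resistances R_other = 0.003706 K/W
Required total resistance R_tot = ΔT/Q_allow = 109/7580 = 0.01438 K/W
R_perlite board = R_tot − R_other = 0.01067 K/W
L = R·k·A = 0.01067×0.0466×10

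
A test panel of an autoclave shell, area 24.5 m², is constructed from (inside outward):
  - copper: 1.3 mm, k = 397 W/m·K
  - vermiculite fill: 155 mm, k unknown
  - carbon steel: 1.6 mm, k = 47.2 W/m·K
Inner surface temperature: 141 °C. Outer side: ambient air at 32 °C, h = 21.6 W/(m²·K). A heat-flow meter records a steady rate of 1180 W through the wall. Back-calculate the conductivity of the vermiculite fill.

Thermal resistances in series:
R_copper = L/(kA) = 0.0013/(397×24.5) = 1.337×10^-7 K/W
R_carbon steel = L/(kA) = 0.0016/(47.2×24.5) = 1.384×10^-6 K/W
R_outer film = 1/(h_o·A) = 1/(21.6×24.5) = 0.00189 K/W
Sum of known resistances R_other = 0.001891 K/W
Total R = ΔT/Q = 109/1180 = 0.09237 K/W
R_vermiculite fill = R_total − R_other = 0.09048 K/W
k = L/(R·A) = 0.155/(0.09048×24.5)

k ≈ 0.0699 W/(m·K)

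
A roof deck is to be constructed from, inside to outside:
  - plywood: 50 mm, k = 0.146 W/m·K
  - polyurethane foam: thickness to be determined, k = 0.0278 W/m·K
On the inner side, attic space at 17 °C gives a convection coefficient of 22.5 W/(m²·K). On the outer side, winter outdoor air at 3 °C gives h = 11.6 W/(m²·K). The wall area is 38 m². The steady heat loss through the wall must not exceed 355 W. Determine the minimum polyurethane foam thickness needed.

Treating each layer as a thermal resistance in series:
R_inner film = 1/(h_i·A) = 1/(22.5×38) = 0.00117 K/W
R_plywood = L/(kA) = 0.05/(0.146×38) = 0.009012 K/W
R_outer film = 1/(h_o·A) = 1/(11.6×38) = 0.002269 K/W
Sum of the known resistances R_other = 0.01245 K/W
Required total resistance R_tot = ΔT/Q_allow = 14/355 = 0.03944 K/W
R_polyurethane foam = R_tot − R_other = 0.02699 K/W
L = R·k·A = 0.02699×0.0278×38

L ≈ 28.5 mm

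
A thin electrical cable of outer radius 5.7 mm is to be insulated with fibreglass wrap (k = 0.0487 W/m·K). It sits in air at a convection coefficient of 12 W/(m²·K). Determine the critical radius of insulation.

For a cylinder r_cr = k/h = 0.0487/12
r_cr = 4.06 mm; since the bare radius (5.7 mm) is above r_cr, any added insulation will reduce heat loss.

r_cr ≈ 4.06 mm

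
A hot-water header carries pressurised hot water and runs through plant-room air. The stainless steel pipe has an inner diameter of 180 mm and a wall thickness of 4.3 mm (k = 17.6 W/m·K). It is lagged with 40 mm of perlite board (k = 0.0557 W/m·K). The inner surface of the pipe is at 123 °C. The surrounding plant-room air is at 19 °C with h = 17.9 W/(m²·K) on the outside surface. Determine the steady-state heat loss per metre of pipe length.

q′ ≈ 96.6 W/m

For a radial system each layer contributes R = ln(r_out/r_in)/(2πkL); films add R = 1/(hA).
R_stainless steel pipe wall = ln(94.3/90)/(2π×17.6×1) = 4.22×10^-4 K/W
R_perlite board = ln(134.3/94.3)/(2π×0.0557×1) = 1.01 K/W
R_outer film = 1/(h_o·2πr_oL) = 1/(17.9×2π×0.1343×1) = 0.06621 K/W
R_total = 1.077 K/W
Q = ΔT/R_total = 104/1.077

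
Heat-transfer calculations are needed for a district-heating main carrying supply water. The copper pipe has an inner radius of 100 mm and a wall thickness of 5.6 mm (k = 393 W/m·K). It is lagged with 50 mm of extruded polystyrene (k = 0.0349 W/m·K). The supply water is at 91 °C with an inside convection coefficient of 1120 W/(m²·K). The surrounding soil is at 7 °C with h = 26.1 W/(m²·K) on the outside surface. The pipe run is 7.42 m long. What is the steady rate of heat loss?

Treating each annulus and film as a series resistance:
R_inner film = 1/(h_i·2πr₁L) = 1/(1120×2π×0.1×7.42) = 1.915×10^-4 K/W
R_copper pipe wall = ln(105.6/100)/(2π×393×7.42) = 2.974×10^-6 K/W
R_extruded polystyrene = ln(155.6/105.6)/(2π×0.0349×7.42) = 0.2382 K/W
R_outer film = 1/(h_o·2πr_oL) = 1/(26.1×2π×0.1556×7.42) = 0.005282 K/W
R_total = 0.2437 K/W
Q = ΔT/R_total = 84/0.2437

Q ≈ 345 W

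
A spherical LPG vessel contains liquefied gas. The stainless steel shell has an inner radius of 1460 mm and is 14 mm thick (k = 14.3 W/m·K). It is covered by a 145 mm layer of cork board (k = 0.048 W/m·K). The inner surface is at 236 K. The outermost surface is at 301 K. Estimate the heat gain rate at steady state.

Q ≈ 645 W

For a spherical shell R = (1/r₁ − 1/r₂)/(4πk); film R = 1/(h·4πr²). In series:
R_stainless steel shell = (1/1.46 − 1/1.474)/(4π×14.3) = 3.62×10^-5 K/W
R_cork board = (1/1.474 − 1/1.619)/(4π×0.048) = 0.1007 K/W
R_total = 0.1008 K/W
Q = ΔT/R_total = 65/0.1008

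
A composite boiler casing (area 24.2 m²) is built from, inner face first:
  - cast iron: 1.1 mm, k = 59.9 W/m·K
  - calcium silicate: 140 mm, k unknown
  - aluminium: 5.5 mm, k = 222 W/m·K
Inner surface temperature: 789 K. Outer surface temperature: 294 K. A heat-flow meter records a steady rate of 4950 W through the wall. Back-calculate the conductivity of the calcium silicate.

Thermal resistances in series:
R_cast iron = L/(kA) = 0.0011/(59.9×24.2) = 7.588×10^-7 K/W
R_aluminium = L/(kA) = 0.0055/(222×24.2) = 1.024×10^-6 K/W
Sum of known resistances R_other = 1.783×10^-6 K/W
Total R = ΔT/Q = 495/4950 = 0.1 K/W
R_calcium silicate = R_total − R_other = 0.1 K/W
k = L/(R·A) = 0.14/(0.1×24.2)

k ≈ 0.0579 W/(m·K)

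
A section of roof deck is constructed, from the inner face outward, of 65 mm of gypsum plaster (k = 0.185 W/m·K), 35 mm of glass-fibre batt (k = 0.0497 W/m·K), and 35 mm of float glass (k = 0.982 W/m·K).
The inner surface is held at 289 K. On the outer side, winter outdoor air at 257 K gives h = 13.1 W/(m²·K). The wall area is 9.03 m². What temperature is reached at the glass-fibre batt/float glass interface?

T ≈ 260 K

Series thermal resistances:
R_gypsum plaster = L/(kA) = 0.065/(0.185×9.03) = 0.03891 K/W
R_glass-fibre batt = L/(kA) = 0.035/(0.0497×9.03) = 0.07799 K/W
R_float glass = L/(kA) = 0.035/(0.982×9.03) = 0.003947 K/W
R_outer film = 1/(h_o·A) = 1/(13.1×9.03) = 0.008454 K/W
R_total = 0.1293 K/W;  Q = ΔT/R_total = 32/0.1293 = 247.5 W
T_interface = T_inner − Q·ΣR(inner→interface) = 289 − 247×0.1169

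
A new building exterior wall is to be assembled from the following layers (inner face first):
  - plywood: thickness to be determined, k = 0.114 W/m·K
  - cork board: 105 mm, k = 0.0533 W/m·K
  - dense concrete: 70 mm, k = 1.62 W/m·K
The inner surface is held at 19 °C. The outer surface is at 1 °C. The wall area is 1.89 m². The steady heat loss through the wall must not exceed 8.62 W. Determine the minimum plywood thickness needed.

Treating each layer as a thermal resistance in series:
R_cork board = L/(kA) = 0.105/(0.0533×1.89) = 1.042 K/W
R_dense concrete = L/(kA) = 0.07/(1.62×1.89) = 0.02286 K/W
Sum of the known resistances R_other = 1.065 K/W
Required total resistance R_tot = ΔT/Q_allow = 18/8.62 = 2.088 K/W
R_plywood = R_tot − R_other = 1.023 K/W
L = R·k·A = 1.023×0.114×1.89

L ≈ 220 mm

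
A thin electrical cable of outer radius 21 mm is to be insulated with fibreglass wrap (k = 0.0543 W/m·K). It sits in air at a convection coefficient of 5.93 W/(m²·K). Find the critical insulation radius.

For a cylinder r_cr = k/h = 0.0543/5.93
r_cr = 9.16 mm; since the bare radius (21 mm) is above r_cr, any added insulation will reduce heat loss.

r_cr ≈ 9.16 mm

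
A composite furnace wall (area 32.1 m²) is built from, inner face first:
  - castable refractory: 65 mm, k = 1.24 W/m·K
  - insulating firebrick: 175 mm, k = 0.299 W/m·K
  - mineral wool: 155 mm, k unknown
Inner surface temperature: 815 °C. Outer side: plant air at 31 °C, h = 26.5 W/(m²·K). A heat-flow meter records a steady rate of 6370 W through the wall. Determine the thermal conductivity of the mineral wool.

Model the wall as resistances in series:
R_castable refractory = L/(kA) = 0.065/(1.24×32.1) = 0.001633 K/W
R_insulating firebrick = L/(kA) = 0.175/(0.299×32.1) = 0.01823 K/W
R_outer film = 1/(h_o·A) = 1/(26.5×32.1) = 0.001176 K/W
Sum of known resistances R_other = 0.02104 K/W
Total R = ΔT/Q = 784/6370 = 0.1231 K/W
R_mineral wool = R_total − R_other = 0.102 K/W
k = L/(R·A) = 0.155/(0.102×32.1)

k ≈ 0.0473 W/(m·K)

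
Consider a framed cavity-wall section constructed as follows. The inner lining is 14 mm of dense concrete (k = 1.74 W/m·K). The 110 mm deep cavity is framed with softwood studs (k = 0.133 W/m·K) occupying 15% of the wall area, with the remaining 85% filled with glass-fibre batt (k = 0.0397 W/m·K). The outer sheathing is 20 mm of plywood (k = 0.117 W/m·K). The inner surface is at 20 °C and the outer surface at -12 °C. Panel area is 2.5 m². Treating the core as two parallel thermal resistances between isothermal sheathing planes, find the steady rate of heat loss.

Q ≈ 35.9 W

Sheathing layers in series; stud and cavity paths in parallel between them.
R_inner = 0.014/(1.74×2.5) = 0.003218 K/W
R_stud  = 0.11/(0.133×0.15×2.5) = 2.206 K/W
R_cav   = 0.11/(0.0397×0.85×2.5) = 1.304 K/W
1/R_core = 1/R_stud + 1/R_cav → R_core = 0.8194 K/W
R_outer = 0.02/(0.117×2.5) = 0.06838 K/W
R_total = 0.891 K/W
Q = ΔT/R_total = 32/0.891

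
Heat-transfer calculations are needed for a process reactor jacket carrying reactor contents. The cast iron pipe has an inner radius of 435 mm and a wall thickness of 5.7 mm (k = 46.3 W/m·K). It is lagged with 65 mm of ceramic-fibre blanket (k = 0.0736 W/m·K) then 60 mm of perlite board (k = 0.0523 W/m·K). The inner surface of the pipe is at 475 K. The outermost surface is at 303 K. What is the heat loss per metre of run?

q′ ≈ 269 W/m

Per-layer cylindrical resistances, series-summed:
R_cast iron pipe wall = ln(440.7/435)/(2π×46.3×1) = 4.475×10^-5 K/W
R_ceramic-fibre blanket = ln(505.7/440.7)/(2π×0.0736×1) = 0.2975 K/W
R_perlite board = ln(565.7/505.7)/(2π×0.0523×1) = 0.3412 K/W
R_total = 0.6387 K/W
Q = ΔT/R_total = 172/0.6387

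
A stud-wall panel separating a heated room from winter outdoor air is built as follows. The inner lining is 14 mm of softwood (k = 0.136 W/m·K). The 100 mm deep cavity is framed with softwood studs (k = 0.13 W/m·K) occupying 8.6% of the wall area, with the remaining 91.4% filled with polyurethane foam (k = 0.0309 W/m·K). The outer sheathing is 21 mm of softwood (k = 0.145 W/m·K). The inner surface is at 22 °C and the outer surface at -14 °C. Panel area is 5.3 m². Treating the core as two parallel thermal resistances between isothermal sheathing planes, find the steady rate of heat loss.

Sheathing layers in series; stud and cavity paths in parallel between them.
R_inner = 0.014/(0.136×5.3) = 0.01942 K/W
R_stud  = 0.1/(0.13×0.086×5.3) = 1.688 K/W
R_cav   = 0.1/(0.0309×0.914×5.3) = 0.6681 K/W
1/R_core = 1/R_stud + 1/R_cav → R_core = 0.4786 K/W
R_outer = 0.021/(0.145×5.3) = 0.02733 K/W
R_total = 0.5254 K/W
Q = ΔT/R_total = 36/0.5254

Q ≈ 68.5 W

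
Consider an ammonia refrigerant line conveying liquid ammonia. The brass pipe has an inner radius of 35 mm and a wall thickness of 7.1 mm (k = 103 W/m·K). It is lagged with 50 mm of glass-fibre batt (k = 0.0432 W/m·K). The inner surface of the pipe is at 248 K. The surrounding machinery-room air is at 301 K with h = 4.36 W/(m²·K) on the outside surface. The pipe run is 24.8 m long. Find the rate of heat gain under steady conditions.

Per-layer cylindrical resistances, series-summed:
R_brass pipe wall = ln(42.1/35)/(2π×103×24.8) = 1.151×10^-5 K/W
R_glass-fibre batt = ln(92.1/42.1)/(2π×0.0432×24.8) = 0.1163 K/W
R_outer film = 1/(h_o·2πr_oL) = 1/(4.36×2π×0.0921×24.8) = 0.01598 K/W
R_total = 0.1323 K/W
Q = ΔT/R_total = 53/0.1323

Q ≈ 401 W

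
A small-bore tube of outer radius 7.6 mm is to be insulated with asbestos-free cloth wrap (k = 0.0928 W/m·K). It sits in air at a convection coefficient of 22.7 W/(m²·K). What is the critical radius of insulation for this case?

For a cylinder r_cr = k/h = 0.0928/22.7
r_cr = 4.09 mm; since the bare radius (7.6 mm) is above r_cr, any added insulation will reduce heat loss.

r_cr ≈ 4.09 mm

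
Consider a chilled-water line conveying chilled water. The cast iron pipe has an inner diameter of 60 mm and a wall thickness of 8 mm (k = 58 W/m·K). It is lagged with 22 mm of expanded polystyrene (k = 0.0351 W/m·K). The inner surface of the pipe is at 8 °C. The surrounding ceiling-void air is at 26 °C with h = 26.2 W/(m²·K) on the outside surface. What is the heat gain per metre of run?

q′ ≈ 8.28 W/m

Cylindrical conduction, so R = ln(r₂/r₁)/(2πkL) per layer, in series:
R_cast iron pipe wall = ln(38/30)/(2π×58×1) = 6.487×10^-4 K/W
R_expanded polystyrene = ln(60/38)/(2π×0.0351×1) = 2.071 K/W
R_outer film = 1/(h_o·2πr_oL) = 1/(26.2×2π×0.06×1) = 0.1012 K/W
R_total = 2.173 K/W
Q = ΔT/R_total = 18/2.173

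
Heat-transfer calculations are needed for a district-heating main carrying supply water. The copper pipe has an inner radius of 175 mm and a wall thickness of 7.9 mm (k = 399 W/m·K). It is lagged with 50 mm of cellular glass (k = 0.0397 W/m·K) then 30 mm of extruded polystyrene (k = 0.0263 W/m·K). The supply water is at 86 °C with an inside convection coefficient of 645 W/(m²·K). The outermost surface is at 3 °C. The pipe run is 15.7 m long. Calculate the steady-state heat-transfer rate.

Radial resistances (cylindrical: R_cond = ln(r_o/r_i)/(2πkL), R_conv = 1/(h·2πrL)):
R_inner film = 1/(h_i·2πr₁L) = 1/(645×2π×0.175×15.7) = 8.981×10^-5 K/W
R_copper pipe wall = ln(182.9/175)/(2π×399×15.7) = 1.122×10^-6 K/W
R_cellular glass = ln(232.9/182.9)/(2π×0.0397×15.7) = 0.06171 K/W
R_extruded polystyrene = ln(262.9/232.9)/(2π×0.0263×15.7) = 0.0467 K/W
R_total = 0.1085 K/W
Q = ΔT/R_total = 83/0.1085

Q ≈ 765 W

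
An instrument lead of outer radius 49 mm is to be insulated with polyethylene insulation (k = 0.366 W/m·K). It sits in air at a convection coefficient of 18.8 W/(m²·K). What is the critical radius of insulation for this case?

r_cr ≈ 19.5 mm

For a cylinder r_cr = k/h = 0.366/18.8
r_cr = 19.5 mm; since the bare radius (49 mm) is above r_cr, any added insulation will reduce heat loss.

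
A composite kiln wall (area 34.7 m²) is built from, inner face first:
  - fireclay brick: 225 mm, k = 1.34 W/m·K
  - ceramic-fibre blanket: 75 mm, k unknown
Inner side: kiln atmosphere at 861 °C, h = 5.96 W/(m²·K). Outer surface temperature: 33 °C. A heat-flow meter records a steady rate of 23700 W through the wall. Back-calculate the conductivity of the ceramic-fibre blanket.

k ≈ 0.0856 W/(m·K)

Treating each layer as a thermal resistance in series:
R_inner film = 1/(h_i·A) = 1/(5.96×34.7) = 0.004835 K/W
R_fireclay brick = L/(kA) = 0.225/(1.34×34.7) = 0.004839 K/W
Sum of known resistances R_other = 0.009674 K/W
Total R = ΔT/Q = 828/23700 = 0.03494 K/W
R_ceramic-fibre blanket = R_total − R_other = 0.02526 K/W
k = L/(R·A) = 0.075/(0.02526×34.7)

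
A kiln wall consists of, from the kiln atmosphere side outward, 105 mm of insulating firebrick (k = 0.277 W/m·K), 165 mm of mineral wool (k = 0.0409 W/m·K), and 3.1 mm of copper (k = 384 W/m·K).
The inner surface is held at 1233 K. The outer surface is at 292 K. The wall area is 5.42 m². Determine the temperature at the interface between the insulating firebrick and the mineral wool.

Model the wall as resistances in series:
R_insulating firebrick = L/(kA) = 0.105/(0.277×5.42) = 0.06994 K/W
R_mineral wool = L/(kA) = 0.165/(0.0409×5.42) = 0.7443 K/W
R_copper = L/(kA) = 0.0031/(384×5.42) = 1.489×10^-6 K/W
R_total = 0.8143 K/W;  Q = ΔT/R_total = 941/0.8143 = 1156 W
T_interface = T_inner − Q·ΣR(inner→interface) = 1233 − 1160×0.06994

T ≈ 1150 K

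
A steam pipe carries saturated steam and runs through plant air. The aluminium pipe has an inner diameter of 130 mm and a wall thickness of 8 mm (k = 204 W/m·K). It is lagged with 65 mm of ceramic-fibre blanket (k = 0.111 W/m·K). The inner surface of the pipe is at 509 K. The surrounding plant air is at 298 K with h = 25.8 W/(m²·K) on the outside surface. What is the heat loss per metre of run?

q′ ≈ 220 W/m

Per-layer cylindrical resistances, series-summed:
R_aluminium pipe wall = ln(73/65)/(2π×204×1) = 9.056×10^-5 K/W
R_ceramic-fibre blanket = ln(138/73)/(2π×0.111×1) = 0.9131 K/W
R_outer film = 1/(h_o·2πr_oL) = 1/(25.8×2π×0.138×1) = 0.0447 K/W
R_total = 0.9578 K/W
Q = ΔT/R_total = 211/0.9578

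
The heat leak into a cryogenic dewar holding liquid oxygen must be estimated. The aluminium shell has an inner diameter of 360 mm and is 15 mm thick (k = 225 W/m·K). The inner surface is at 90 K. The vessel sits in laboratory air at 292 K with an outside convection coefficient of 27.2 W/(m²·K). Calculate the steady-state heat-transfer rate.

Q ≈ 2620 W

For a spherical shell R = (1/r₁ − 1/r₂)/(4πk); film R = 1/(h·4πr²). In series:
R_aluminium shell = (1/0.18 − 1/0.195)/(4π×225) = 1.511×10^-4 K/W
R_outer film = 1/(h·4πr_o²) = 1/(27.2×4π×0.195²) = 0.07694 K/W
R_total = 0.07709 K/W
Q = ΔT/R_total = 202/0.07709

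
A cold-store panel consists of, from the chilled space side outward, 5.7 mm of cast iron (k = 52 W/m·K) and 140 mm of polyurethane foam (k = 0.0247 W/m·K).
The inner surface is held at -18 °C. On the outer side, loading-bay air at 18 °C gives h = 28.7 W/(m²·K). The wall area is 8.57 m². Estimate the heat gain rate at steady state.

Q ≈ 54.1 W

Treating each layer as a thermal resistance in series:
R_cast iron = L/(kA) = 0.0057/(52×8.57) = 1.279×10^-5 K/W
R_polyurethane foam = L/(kA) = 0.14/(0.0247×8.57) = 0.6614 K/W
R_outer film = 1/(h_o·A) = 1/(28.7×8.57) = 0.004066 K/W
R_total = 0.6655 K/W
Q = ΔT / R_total = 36 / 0.6655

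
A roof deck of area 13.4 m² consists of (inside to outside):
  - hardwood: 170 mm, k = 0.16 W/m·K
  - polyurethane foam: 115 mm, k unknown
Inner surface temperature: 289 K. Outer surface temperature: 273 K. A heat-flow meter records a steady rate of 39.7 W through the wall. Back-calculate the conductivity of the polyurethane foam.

Using the resistance-network approach (series):
R_hardwood = L/(kA) = 0.17/(0.16×13.4) = 0.07929 K/W
Sum of known resistances R_other = 0.07929 K/W
Total R = ΔT/Q = 16/39.7 = 0.403 K/W
R_polyurethane foam = R_total − R_other = 0.3237 K/W
k = L/(R·A) = 0.115/(0.3237×13.4)

k ≈ 0.0265 W/(m·K)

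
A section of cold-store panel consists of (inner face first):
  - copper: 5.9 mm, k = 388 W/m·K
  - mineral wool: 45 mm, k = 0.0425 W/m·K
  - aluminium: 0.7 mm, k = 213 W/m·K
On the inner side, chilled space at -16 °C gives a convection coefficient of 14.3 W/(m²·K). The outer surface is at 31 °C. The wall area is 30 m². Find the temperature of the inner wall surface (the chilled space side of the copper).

T ≈ -13.1 °C

Thermal resistances in series:
R_inner film = 1/(h_i·A) = 1/(14.3×30) = 0.002331 K/W
R_copper = L/(kA) = 0.0059/(388×30) = 5.069×10^-7 K/W
R_mineral wool = L/(kA) = 0.045/(0.0425×30) = 0.03529 K/W
R_aluminium = L/(kA) = 0.0007/(213×30) = 1.095×10^-7 K/W
R_total = 0.03763 K/W;  Q = ΔT/R_total = 47/0.03763 = 1249 W
T_interface = T_inner + Q·ΣR(inner→interface) = -16 + 1250×0.002331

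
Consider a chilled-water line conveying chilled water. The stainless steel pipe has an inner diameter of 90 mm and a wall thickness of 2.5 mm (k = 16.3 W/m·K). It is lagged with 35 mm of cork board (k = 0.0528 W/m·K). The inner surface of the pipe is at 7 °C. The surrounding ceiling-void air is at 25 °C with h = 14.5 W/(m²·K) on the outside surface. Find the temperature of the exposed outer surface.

Per-layer cylindrical resistances, series-summed:
R_stainless steel pipe wall = ln(47.5/45)/(2π×16.3×1) = 5.279×10^-4 K/W
R_cork board = ln(82.5/47.5)/(2π×0.0528×1) = 1.664 K/W
R_outer film = 1/(h_o·2πr_oL) = 1/(14.5×2π×0.0825×1) = 0.133 K/W
R_total = 1.798 K/W
Q = ΔT/R_total = 18/1.798
Q = 10 W/m
T_interface = T_inner + Q·ΣR(inner→interface) = 7 + 10×1.665

T ≈ 23.7 °C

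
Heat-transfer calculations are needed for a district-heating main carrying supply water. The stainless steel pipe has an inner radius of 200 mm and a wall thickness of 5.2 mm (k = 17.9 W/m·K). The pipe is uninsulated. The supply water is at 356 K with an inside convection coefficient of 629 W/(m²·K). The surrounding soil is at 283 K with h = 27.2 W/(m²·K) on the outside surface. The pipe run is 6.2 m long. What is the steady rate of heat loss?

Q ≈ 15100 W

Treating each annulus and film as a series resistance:
R_inner film = 1/(h_i·2πr₁L) = 1/(629×2π×0.2×6.2) = 2.041×10^-4 K/W
R_stainless steel pipe wall = ln(205.2/200)/(2π×17.9×6.2) = 3.681×10^-5 K/W
R_outer film = 1/(h_o·2πr_oL) = 1/(27.2×2π×0.2052×6.2) = 0.004599 K/W
R_total = 0.00484 K/W
Q = ΔT/R_total = 73/0.00484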